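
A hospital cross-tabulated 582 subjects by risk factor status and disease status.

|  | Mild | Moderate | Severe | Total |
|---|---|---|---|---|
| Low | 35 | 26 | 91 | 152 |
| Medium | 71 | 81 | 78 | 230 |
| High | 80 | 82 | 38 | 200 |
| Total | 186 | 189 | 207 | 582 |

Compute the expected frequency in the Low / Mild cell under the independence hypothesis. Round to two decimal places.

Row total (Low) = 152; column total (Mild) = 186; grand total N = 582.
Expected count = (row total × column total) / N = 152 × 186 / 582 = 48.58.

48.58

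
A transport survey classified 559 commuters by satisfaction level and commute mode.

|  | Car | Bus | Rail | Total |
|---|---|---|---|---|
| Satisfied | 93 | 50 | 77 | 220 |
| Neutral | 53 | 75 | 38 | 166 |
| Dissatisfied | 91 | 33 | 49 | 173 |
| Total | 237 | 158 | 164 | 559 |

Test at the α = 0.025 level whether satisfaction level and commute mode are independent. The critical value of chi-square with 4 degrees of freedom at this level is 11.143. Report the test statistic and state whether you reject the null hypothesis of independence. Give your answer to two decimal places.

37.72; reject H₀

Grand total N = 559.
Expected counts (row total × column total / N):
  Satisfied, Car: 220×237/559 = 93.274
  Satisfied, Bus: 220×158/559 = 62.182
  Satisfied, Rail: 220×164/559 = 64.544
  Neutral, Car: 166×237/559 = 70.379
  Neutral, Bus: 166×158/559 = 46.919
  Neutral, Rail: 166×164/559 = 48.701
  Dissatisfied, Car: 173×237/559 = 73.347
  Dissatisfied, Bus: 173×158/559 = 48.898
  Dissatisfied, Rail: 173×164/559 = 50.755
Contributions (O − E)²/E:
  (93 − 93.274)²/93.274 = 0.0008
  (50 − 62.182)²/62.182 = 2.3866
  (77 − 64.544)²/64.544 = 2.4038
  (53 − 70.379)²/70.379 = 4.2915
  (75 − 46.919)²/46.919 = 16.8065
  (38 − 48.701)²/48.701 = 2.3513
  (91 − 73.347)²/73.347 = 4.2487
  (33 − 48.898)²/48.898 = 5.1688
  (49 − 50.755)²/50.755 = 0.0607
χ² = 0.0008 + 2.3866 + 2.4038 + 4.2915 + 16.8065 + 2.3513 + 4.2487 + 5.1688 + 0.0607 = 37.72
df = (3−1)(3−1) = 4. Since 37.72 > 11.143, reject the null hypothesis of independence at α = 0.025.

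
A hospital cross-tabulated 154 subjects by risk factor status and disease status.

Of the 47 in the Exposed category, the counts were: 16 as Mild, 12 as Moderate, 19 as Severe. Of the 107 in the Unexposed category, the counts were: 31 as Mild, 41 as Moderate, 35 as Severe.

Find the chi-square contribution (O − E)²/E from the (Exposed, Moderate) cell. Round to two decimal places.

Row total (Exposed) = 47; column total (Moderate) = 53; N = 154.
Expected count E = 47 × 53 / 154 = 16.175.
Contribution = (O − E)²/E = (12 − 16.175)² / 16.175 = 1.08.

1.08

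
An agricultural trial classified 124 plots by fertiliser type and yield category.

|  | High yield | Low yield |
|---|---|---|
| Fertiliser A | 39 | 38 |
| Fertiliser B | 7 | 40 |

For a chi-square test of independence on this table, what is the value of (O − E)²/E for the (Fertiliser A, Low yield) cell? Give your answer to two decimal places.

Row total (Fertiliser A) = 77; column total (Low yield) = 78; N = 124.
Expected count E = 77 × 78 / 124 = 48.435.
Contribution = (O − E)²/E = (38 − 48.435)² / 48.435 = 2.25.

2.25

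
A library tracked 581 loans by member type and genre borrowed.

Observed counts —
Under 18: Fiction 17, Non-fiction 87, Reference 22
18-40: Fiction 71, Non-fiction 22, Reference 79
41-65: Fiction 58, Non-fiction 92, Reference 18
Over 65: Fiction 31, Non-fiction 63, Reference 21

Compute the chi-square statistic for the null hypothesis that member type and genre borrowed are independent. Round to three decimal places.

Row totals: 126, 172, 168, 115. Column totals: 177, 264, 140. Grand total N = 581.
Expected counts (row total × column total / N):
  Under 18, Fiction: 126×177/581 = 38.3855
  Under 18, Non-fiction: 126×264/581 = 57.2530
  Under 18, Reference: 126×140/581 = 30.3614
  18-40, Fiction: 172×177/581 = 52.3993
  18-40, Non-fiction: 172×264/581 = 78.1549
  18-40, Reference: 172×140/581 = 41.4458
  41-65, Fiction: 168×177/581 = 51.1807
  41-65, Non-fiction: 168×264/581 = 76.3373
  41-65, Reference: 168×140/581 = 40.4819
  Over 65, Fiction: 115×177/581 = 35.0344
  Over 65, Non-fiction: 115×264/581 = 52.2547
  Over 65, Reference: 115×140/581 = 27.7108
Contributions (O − E)²/E:
  (17 − 38.3855)²/38.3855 = 11.9144
  (87 − 57.2530)²/57.2530 = 15.4557
  (22 − 30.3614)²/30.3614 = 2.3027
  (71 − 52.3993)²/52.3993 = 6.6029
  (22 − 78.1549)²/78.1549 = 40.3477
  (79 − 41.4458)²/41.4458 = 34.0280
  (58 − 51.1807)²/51.1807 = 0.9086
  (92 − 76.3373)²/76.3373 = 3.2136
  (18 − 40.4819)²/40.4819 = 12.4855
  (31 − 35.0344)²/35.0344 = 0.4646
  (63 − 52.2547)²/52.2547 = 2.2096
  (21 − 27.7108)²/27.7108 = 1.6252
χ² = 11.9144 + 15.4557 + 2.3027 + 6.6029 + 40.3477 + 34.0280 + 0.9086 + 3.2136 + 12.4855 + 0.4646 + 2.2096 + 1.6252 = 131.559

131.559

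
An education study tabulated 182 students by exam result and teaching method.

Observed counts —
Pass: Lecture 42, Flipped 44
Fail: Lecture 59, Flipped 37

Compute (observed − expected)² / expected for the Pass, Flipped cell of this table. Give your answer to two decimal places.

Row total (Pass) = 86; column total (Flipped) = 81; N = 182.
Expected count E = 86 × 81 / 182 = 38.275.
Contribution = (O − E)²/E = (44 − 38.275)² / 38.275 = 0.86.

0.86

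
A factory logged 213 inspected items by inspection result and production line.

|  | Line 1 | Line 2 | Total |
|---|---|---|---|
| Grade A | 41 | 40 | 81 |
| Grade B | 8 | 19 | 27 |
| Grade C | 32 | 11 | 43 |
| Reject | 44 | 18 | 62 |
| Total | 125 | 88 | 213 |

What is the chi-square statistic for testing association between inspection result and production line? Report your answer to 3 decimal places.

Grand total N = 213.
Expected counts (row total × column total / N):
  Grade A, Line 1: 81×125/213 = 47.5352
  Grade A, Line 2: 81×88/213 = 33.4648
  Grade B, Line 1: 27×125/213 = 15.8451
  Grade B, Line 2: 27×88/213 = 11.1549
  Grade C, Line 1: 43×125/213 = 25.2347
  Grade C, Line 2: 43×88/213 = 17.7653
  Reject, Line 1: 62×125/213 = 36.3850
  Reject, Line 2: 62×88/213 = 25.6150
Contributions (O − E)²/E:
  (41 − 47.5352)²/47.5352 = 0.8985
  (40 − 33.4648)²/33.4648 = 1.2762
  (8 − 15.8451)²/15.8451 = 3.8842
  (19 − 11.1549)²/11.1549 = 5.5174
  (32 − 25.2347)²/25.2347 = 1.8137
  (11 − 17.7653)²/17.7653 = 2.5763
  (44 − 36.3850)²/36.3850 = 1.5937
  (18 − 25.6150)²/25.6150 = 2.2638
χ² = 0.8985 + 1.2762 + 3.8842 + 5.5174 + 1.8137 + 2.5763 + 1.5937 + 2.2638 = 19.824

19.824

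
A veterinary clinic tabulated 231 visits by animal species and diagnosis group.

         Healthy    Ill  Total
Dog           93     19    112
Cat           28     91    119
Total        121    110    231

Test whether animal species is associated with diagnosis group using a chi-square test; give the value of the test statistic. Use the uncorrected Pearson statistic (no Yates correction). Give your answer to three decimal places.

81.908

Grand total N = 231.
Expected counts (row total × column total / N):
  Dog, Healthy: 112×121/231 = 58.6667
  Dog, Ill: 112×110/231 = 53.3333
  Cat, Healthy: 119×121/231 = 62.3333
  Cat, Ill: 119×110/231 = 56.6667
Contributions (O − E)²/E:
  (93 − 58.6667)²/58.6667 = 20.0928
  (19 − 53.3333)²/53.3333 = 22.1021
  (28 − 62.3333)²/62.3333 = 18.9108
  (91 − 56.6667)²/56.6667 = 20.8019
χ² = 20.0928 + 22.1021 + 18.9108 + 20.8019 = 81.908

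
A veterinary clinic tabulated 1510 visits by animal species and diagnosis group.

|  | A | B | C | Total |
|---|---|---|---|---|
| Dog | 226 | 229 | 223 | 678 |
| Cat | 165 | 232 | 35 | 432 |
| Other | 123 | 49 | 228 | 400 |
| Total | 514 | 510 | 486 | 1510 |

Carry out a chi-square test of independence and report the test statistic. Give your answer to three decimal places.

Grand total N = 1510.
Expected counts (row total × column total / N):
  Dog, A: 678×514/1510 = 230.78940
  Dog, B: 678×510/1510 = 228.99338
  Dog, C: 678×486/1510 = 218.21722
  Cat, A: 432×514/1510 = 147.05166
  Cat, B: 432×510/1510 = 145.90728
  Cat, C: 432×486/1510 = 139.04106
  Other, A: 400×514/1510 = 136.15894
  Other, B: 400×510/1510 = 135.09934
  Other, C: 400×486/1510 = 128.74172
Contributions (O − E)²/E:
  (226 − 230.78940)²/230.78940 = 0.0994
  (229 − 228.99338)²/228.99338 = 0.0000
  (223 − 218.21722)²/218.21722 = 0.1048
  (165 − 147.05166)²/147.05166 = 2.1907
  (232 − 145.90728)²/145.90728 = 50.7991
  (35 − 139.04106)²/139.04106 = 77.8514
  (123 − 136.15894)²/136.15894 = 1.2717
  (49 − 135.09934)²/135.09934 = 54.8714
  (228 − 128.74172)²/128.74172 = 76.5269
χ² = 0.0994 + 0.0000 + 0.1048 + 2.1907 + 50.7991 + 77.8514 + 1.2717 + 54.8714 + 76.5269 = 263.715

263.715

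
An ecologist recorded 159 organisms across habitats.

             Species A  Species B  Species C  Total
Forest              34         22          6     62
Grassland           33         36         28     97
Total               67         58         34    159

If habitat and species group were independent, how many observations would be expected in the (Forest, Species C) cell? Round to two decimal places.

Row total (Forest) = 62; column total (Species C) = 34; grand total N = 159.
Expected count = (row total × column total) / N = 62 × 34 / 159 = 13.26.

13.26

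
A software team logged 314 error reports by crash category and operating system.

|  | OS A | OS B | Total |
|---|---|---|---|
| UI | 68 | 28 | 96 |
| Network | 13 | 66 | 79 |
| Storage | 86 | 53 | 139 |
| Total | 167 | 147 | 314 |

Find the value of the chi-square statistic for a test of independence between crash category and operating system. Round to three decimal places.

59.024

Grand total N = 314.
Expected counts (row total × column total / N):
  UI, OS A: 96×167/314 = 51.0573
  UI, OS B: 96×147/314 = 44.9427
  Network, OS A: 79×167/314 = 42.0159
  Network, OS B: 79×147/314 = 36.9841
  Storage, OS A: 139×167/314 = 73.9268
  Storage, OS B: 139×147/314 = 65.0732
Contributions (O − E)²/E:
  (68 − 51.0573)²/51.0573 = 5.6222
  (28 − 44.9427)²/44.9427 = 6.3871
  (13 − 42.0159)²/42.0159 = 20.0382
  (66 − 36.9841)²/36.9841 = 22.7644
  (86 − 73.9268)²/73.9268 = 1.9717
  (53 − 65.0732)²/65.0732 = 2.2400
χ² = 5.6222 + 6.3871 + 20.0382 + 22.7644 + 1.9717 + 2.2400 = 59.024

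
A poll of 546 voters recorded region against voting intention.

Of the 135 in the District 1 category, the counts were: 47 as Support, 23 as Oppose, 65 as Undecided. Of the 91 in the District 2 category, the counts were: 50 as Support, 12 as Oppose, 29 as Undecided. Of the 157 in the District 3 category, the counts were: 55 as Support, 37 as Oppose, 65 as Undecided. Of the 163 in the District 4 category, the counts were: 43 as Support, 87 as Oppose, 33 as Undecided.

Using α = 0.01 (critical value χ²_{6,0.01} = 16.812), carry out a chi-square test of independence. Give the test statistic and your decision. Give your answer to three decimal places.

Row totals: 135, 91, 157, 163. Column totals: 195, 159, 192. Grand total N = 546.
Expected counts (row total × column total / N):
  District 1, Support: 135×195/546 = 48.2143
  District 1, Oppose: 135×159/546 = 39.3132
  District 1, Undecided: 135×192/546 = 47.4725
  District 2, Support: 91×195/546 = 32.5000
  District 2, Oppose: 91×159/546 = 26.5000
  District 2, Undecided: 91×192/546 = 32.0000
  District 3, Support: 157×195/546 = 56.0714
  District 3, Oppose: 157×159/546 = 45.7198
  District 3, Undecided: 157×192/546 = 55.2088
  District 4, Support: 163×195/546 = 58.2143
  District 4, Oppose: 163×159/546 = 47.4670
  District 4, Undecided: 163×192/546 = 57.3187
Contributions (O − E)²/E:
  (47 − 48.2143)²/48.2143 = 0.0306
  (23 − 39.3132)²/39.3132 = 6.7692
  (65 − 47.4725)²/47.4725 = 6.4714
  (50 − 32.5000)²/32.5000 = 9.4231
  (12 − 26.5000)²/26.5000 = 7.9340
  (29 − 32.0000)²/32.0000 = 0.2813
  (55 − 56.0714)²/56.0714 = 0.0205
  (37 − 45.7198)²/45.7198 = 1.6631
  (65 − 55.2088)²/55.2088 = 1.7365
  (43 − 58.2143)²/58.2143 = 3.9763
  (87 − 47.4670)²/47.4670 = 32.9251
  (33 − 57.3187)²/57.3187 = 10.3177
χ² = 0.0306 + 6.7692 + 6.4714 + 9.4231 + 7.9340 + 0.2813 + 0.0205 + 1.6631 + 1.7365 + 3.9763 + 32.9251 + 10.3177 = 81.549
df = (4−1)(3−1) = 6. Since 81.549 > 16.812, reject the null hypothesis of independence at α = 0.01.

81.549; reject H₀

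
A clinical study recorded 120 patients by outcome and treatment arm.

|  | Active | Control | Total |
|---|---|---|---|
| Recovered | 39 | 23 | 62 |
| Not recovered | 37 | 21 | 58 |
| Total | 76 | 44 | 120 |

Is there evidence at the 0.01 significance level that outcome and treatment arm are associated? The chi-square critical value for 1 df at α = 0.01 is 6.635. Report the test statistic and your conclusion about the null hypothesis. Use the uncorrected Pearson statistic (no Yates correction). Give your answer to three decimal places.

Grand total N = 120.
Expected counts (row total × column total / N):
  Recovered, Active: 62×76/120 = 39.2667
  Recovered, Control: 62×44/120 = 22.7333
  Not recovered, Active: 58×76/120 = 36.7333
  Not recovered, Control: 58×44/120 = 21.2667
Contributions (O − E)²/E:
  (39 − 39.2667)²/39.2667 = 0.0018
  (23 − 22.7333)²/22.7333 = 0.0031
  (37 − 36.7333)²/36.7333 = 0.0019
  (21 − 21.2667)²/21.2667 = 0.0033
χ² = 0.0018 + 0.0031 + 0.0019 + 0.0033 = 0.010
df = (2−1)(2−1) = 1. Since 0.010 < 6.635, fail to reject the null hypothesis of independence at α = 0.01.

0.010; fail to reject H₀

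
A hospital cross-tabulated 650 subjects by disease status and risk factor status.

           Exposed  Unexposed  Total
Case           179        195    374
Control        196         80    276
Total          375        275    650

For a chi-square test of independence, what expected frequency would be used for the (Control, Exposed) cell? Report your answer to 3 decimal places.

159.231

Row total (Control) = 276; column total (Exposed) = 375; grand total N = 650.
Expected count = (row total × column total) / N = 276 × 375 / 650 = 159.231.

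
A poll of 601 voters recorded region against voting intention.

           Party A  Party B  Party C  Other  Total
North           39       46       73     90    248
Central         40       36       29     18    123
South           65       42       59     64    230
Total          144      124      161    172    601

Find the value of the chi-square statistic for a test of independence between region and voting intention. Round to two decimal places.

Grand total N = 601.
Expected counts (row total × column total / N):
  North, Party A: 248×144/601 = 59.421
  North, Party B: 248×124/601 = 51.168
  North, Party C: 248×161/601 = 66.436
  North, Other: 248×172/601 = 70.975
  Central, Party A: 123×144/601 = 29.471
  Central, Party B: 123×124/601 = 25.378
  Central, Party C: 123×161/601 = 32.950
  Central, Other: 123×172/601 = 35.201
  South, Party A: 230×144/601 = 55.108
  South, Party B: 230×124/601 = 47.454
  South, Party C: 230×161/601 = 61.614
  South, Other: 230×172/601 = 65.824
Contributions (O − E)²/E:
  (39 − 59.421)²/59.421 = 7.0180
  (46 − 51.168)²/51.168 = 0.5220
  (73 − 66.436)²/66.436 = 0.6485
  (90 − 70.975)²/70.975 = 5.0997
  (40 − 29.471)²/29.471 = 3.7617
  (36 − 25.378)²/25.378 = 4.4459
  (29 − 32.950)²/32.950 = 0.4735
  (18 − 35.201)²/35.201 = 8.4053
  (65 − 55.108)²/55.108 = 1.7756
  (42 − 47.454)²/47.454 = 0.6268
  (59 − 61.614)²/61.614 = 0.1109
  (64 − 65.824)²/65.824 = 0.0505
χ² = 7.0180 + 0.5220 + 0.6485 + 5.0997 + 3.7617 + 4.4459 + 0.4735 + 8.4053 + 1.7756 + 0.6268 + 0.1109 + 0.0505 = 32.94

32.94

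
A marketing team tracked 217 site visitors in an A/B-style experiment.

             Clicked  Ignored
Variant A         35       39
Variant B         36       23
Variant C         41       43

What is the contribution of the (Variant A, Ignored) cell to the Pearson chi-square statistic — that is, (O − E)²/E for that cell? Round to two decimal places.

Row total (Variant A) = 74; column total (Ignored) = 105; N = 217.
Expected count E = 74 × 105 / 217 = 35.806.
Contribution = (O − E)²/E = (39 − 35.806)² / 35.806 = 0.28.

0.28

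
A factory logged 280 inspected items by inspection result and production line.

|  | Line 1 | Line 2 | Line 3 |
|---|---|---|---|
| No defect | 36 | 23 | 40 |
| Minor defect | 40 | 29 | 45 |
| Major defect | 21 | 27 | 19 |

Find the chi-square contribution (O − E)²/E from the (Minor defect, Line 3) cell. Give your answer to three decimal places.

Row total (Minor defect) = 114; column total (Line 3) = 104; N = 280.
Expected count E = 114 × 104 / 280 = 42.3429.
Contribution = (O − E)²/E = (45 − 42.3429)² / 42.3429 = 0.167.

0.167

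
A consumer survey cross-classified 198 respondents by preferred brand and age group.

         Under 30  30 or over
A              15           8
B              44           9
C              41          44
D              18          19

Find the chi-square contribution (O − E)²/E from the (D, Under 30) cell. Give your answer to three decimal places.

0.744

Row total (D) = 37; column total (Under 30) = 118; N = 198.
Expected count E = 37 × 118 / 198 = 22.0505.
Contribution = (O − E)²/E = (18 − 22.0505)² / 22.0505 = 0.744.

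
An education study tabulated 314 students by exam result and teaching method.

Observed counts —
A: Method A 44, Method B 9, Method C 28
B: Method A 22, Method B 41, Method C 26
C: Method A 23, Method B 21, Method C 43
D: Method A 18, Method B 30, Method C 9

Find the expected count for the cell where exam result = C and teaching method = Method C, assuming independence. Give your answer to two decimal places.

Row total (C) = 87; column total (Method C) = 106; grand total N = 314.
Expected count = (row total × column total) / N = 87 × 106 / 314 = 29.37.

29.37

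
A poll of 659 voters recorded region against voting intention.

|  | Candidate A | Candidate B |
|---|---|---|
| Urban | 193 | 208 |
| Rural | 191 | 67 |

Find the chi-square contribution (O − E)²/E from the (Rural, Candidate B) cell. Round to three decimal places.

Row total (Rural) = 258; column total (Candidate B) = 275; N = 659.
Expected count E = 258 × 275 / 659 = 107.6631.
Contribution = (O − E)²/E = (67 − 107.6631)² / 107.6631 = 15.358.

15.358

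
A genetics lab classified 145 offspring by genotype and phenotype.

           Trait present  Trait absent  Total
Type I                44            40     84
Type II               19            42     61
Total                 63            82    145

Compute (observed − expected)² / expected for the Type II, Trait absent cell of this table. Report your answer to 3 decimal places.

Row total (Type II) = 61; column total (Trait absent) = 82; N = 145.
Expected count E = 61 × 82 / 145 = 34.4966.
Contribution = (O − E)²/E = (42 − 34.4966)² / 34.4966 = 1.632.

1.632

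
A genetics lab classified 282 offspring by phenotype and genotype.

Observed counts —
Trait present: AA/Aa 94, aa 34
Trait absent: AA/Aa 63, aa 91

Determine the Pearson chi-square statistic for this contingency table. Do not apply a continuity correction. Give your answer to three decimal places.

29.971

Row totals: 128, 154. Column totals: 157, 125. Grand total N = 282.
Expected counts (row total × column total / N):
  Trait present, AA/Aa: 128×157/282 = 71.2624
  Trait present, aa: 128×125/282 = 56.7376
  Trait absent, AA/Aa: 154×157/282 = 85.7376
  Trait absent, aa: 154×125/282 = 68.2624
Contributions (O − E)²/E:
  (94 − 71.2624)²/71.2624 = 7.2549
  (34 − 56.7376)²/56.7376 = 9.1121
  (63 − 85.7376)²/85.7376 = 6.0300
  (91 − 68.2624)²/68.2624 = 7.5737
χ² = 7.2549 + 9.1121 + 6.0300 + 7.5737 = 29.971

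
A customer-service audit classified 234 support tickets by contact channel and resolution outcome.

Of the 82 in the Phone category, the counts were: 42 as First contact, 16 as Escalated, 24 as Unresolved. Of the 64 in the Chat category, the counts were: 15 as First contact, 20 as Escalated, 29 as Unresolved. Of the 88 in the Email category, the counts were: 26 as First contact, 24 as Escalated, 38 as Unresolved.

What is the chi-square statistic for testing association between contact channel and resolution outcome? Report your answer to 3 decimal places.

14.343

Row totals: 82, 64, 88. Column totals: 83, 60, 91. Grand total N = 234.
Expected counts (row total × column total / N):
  Phone, First contact: 82×83/234 = 29.0855
  Phone, Escalated: 82×60/234 = 21.0256
  Phone, Unresolved: 82×91/234 = 31.8889
  Chat, First contact: 64×83/234 = 22.7009
  Chat, Escalated: 64×60/234 = 16.4103
  Chat, Unresolved: 64×91/234 = 24.8889
  Email, First contact: 88×83/234 = 31.2137
  Email, Escalated: 88×60/234 = 22.5641
  Email, Unresolved: 88×91/234 = 34.2222
Contributions (O − E)²/E:
  (42 − 29.0855)²/29.0855 = 5.7343
  (16 − 21.0256)²/21.0256 = 1.2012
  (24 − 31.8889)²/31.8889 = 1.9516
  (15 − 22.7009)²/22.7009 = 2.6124
  (20 − 16.4103)²/16.4103 = 0.7852
  (29 − 24.8889)²/24.8889 = 0.6791
  (26 − 31.2137)²/31.2137 = 0.8709
  (24 − 22.5641)²/22.5641 = 0.0914
  (38 − 34.2222)²/34.2222 = 0.4170
χ² = 5.7343 + 1.2012 + 1.9516 + 2.6124 + 0.7852 + 0.6791 + 0.8709 + 0.0914 + 0.4170 = 14.343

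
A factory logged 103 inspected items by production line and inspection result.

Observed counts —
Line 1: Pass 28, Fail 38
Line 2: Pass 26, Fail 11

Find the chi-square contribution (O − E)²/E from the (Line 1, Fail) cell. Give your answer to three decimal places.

Row total (Line 1) = 66; column total (Fail) = 49; N = 103.
Expected count E = 66 × 49 / 103 = 31.3981.
Contribution = (O − E)²/E = (38 − 31.3981)² / 31.3981 = 1.388.

1.388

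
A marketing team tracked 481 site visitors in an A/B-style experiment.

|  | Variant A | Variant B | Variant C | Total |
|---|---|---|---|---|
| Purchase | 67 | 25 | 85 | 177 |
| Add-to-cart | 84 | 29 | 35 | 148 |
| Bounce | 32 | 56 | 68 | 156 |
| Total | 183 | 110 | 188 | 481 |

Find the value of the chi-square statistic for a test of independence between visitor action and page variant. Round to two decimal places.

Grand total N = 481.
Expected counts (row total × column total / N):
  Purchase, Variant A: 177×183/481 = 67.341
  Purchase, Variant B: 177×110/481 = 40.478
  Purchase, Variant C: 177×188/481 = 69.181
  Add-to-cart, Variant A: 148×183/481 = 56.308
  Add-to-cart, Variant B: 148×110/481 = 33.846
  Add-to-cart, Variant C: 148×188/481 = 57.846
  Bounce, Variant A: 156×183/481 = 59.351
  Bounce, Variant B: 156×110/481 = 35.676
  Bounce, Variant C: 156×188/481 = 60.973
Contributions (O − E)²/E:
  (67 − 67.341)²/67.341 = 0.0017
  (25 − 40.478)²/40.478 = 5.9185
  (85 − 69.181)²/69.181 = 3.6172
  (84 − 56.308)²/56.308 = 13.6188
  (29 − 33.846)²/33.846 = 0.6938
  (35 − 57.846)²/57.846 = 9.0229
  (32 − 59.351)²/59.351 = 12.6043
  (56 − 35.676)²/35.676 = 11.5782
  (68 − 60.973)²/60.973 = 0.8098
χ² = 0.0017 + 5.9185 + 3.6172 + 13.6188 + 0.6938 + 9.0229 + 12.6043 + 11.5782 + 0.8098 = 57.87

57.87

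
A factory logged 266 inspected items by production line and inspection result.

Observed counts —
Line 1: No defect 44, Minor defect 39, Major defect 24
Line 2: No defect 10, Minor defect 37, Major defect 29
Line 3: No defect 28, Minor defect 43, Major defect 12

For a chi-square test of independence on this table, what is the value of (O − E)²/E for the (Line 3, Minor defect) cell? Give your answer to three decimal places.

0.927

Row total (Line 3) = 83; column total (Minor defect) = 119; N = 266.
Expected count E = 83 × 119 / 266 = 37.1316.
Contribution = (O − E)²/E = (43 − 37.1316)² / 37.1316 = 0.927.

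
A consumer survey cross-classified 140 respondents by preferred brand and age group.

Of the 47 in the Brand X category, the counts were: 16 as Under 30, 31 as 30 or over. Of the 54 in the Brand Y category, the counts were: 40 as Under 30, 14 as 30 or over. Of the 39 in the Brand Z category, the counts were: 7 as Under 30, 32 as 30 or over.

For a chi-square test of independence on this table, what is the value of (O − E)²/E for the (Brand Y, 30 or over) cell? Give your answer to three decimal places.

Row total (Brand Y) = 54; column total (30 or over) = 77; N = 140.
Expected count E = 54 × 77 / 140 = 29.7000.
Contribution = (O − E)²/E = (14 − 29.7000)² / 29.7000 = 8.299.

8.299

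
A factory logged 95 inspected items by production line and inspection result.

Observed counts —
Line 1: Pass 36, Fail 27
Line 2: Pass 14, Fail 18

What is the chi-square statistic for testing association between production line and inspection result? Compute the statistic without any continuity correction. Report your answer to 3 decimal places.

Row totals: 63, 32. Column totals: 50, 45. Grand total N = 95.
Expected counts (row total × column total / N):
  Line 1, Pass: 63×50/95 = 33.1579
  Line 1, Fail: 63×45/95 = 29.8421
  Line 2, Pass: 32×50/95 = 16.8421
  Line 2, Fail: 32×45/95 = 15.1579
Contributions (O − E)²/E:
  (36 − 33.1579)²/33.1579 = 0.2436
  (27 − 29.8421)²/29.8421 = 0.2707
  (14 − 16.8421)²/16.8421 = 0.4796
  (18 − 15.1579)²/15.1579 = 0.5329
χ² = 0.2436 + 0.2707 + 0.4796 + 0.5329 = 1.527

1.527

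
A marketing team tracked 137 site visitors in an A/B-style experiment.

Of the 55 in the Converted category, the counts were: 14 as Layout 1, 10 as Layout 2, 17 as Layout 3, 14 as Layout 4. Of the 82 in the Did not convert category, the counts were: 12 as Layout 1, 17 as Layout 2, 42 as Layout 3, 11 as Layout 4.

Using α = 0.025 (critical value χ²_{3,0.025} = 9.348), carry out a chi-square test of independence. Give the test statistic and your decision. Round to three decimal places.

7.908; fail to reject H₀

Row totals: 55, 82. Column totals: 26, 27, 59, 25. Grand total N = 137.
Expected counts (row total × column total / N):
  Converted, Layout 1: 55×26/137 = 10.4380
  Converted, Layout 2: 55×27/137 = 10.8394
  Converted, Layout 3: 55×59/137 = 23.6861
  Converted, Layout 4: 55×25/137 = 10.0365
  Did not convert, Layout 1: 82×26/137 = 15.5620
  Did not convert, Layout 2: 82×27/137 = 16.1606
  Did not convert, Layout 3: 82×59/137 = 35.3139
  Did not convert, Layout 4: 82×25/137 = 14.9635
Contributions (O − E)²/E:
  (14 − 10.4380)²/10.4380 = 1.2155
  (10 − 10.8394)²/10.8394 = 0.0650
  (17 − 23.6861)²/23.6861 = 1.8873
  (14 − 10.0365)²/10.0365 = 1.5652
  (12 − 15.5620)²/15.5620 = 0.8153
  (17 − 16.1606)²/16.1606 = 0.0436
  (42 − 35.3139)²/35.3139 = 1.2659
  (11 − 14.9635)²/14.9635 = 1.0498
χ² = 1.2155 + 0.0650 + 1.8873 + 1.5652 + 0.8153 + 0.0436 + 1.2659 + 1.0498 = 7.908
df = (2−1)(4−1) = 3. Since 7.908 < 9.348, fail to reject the null hypothesis of independence at α = 0.025.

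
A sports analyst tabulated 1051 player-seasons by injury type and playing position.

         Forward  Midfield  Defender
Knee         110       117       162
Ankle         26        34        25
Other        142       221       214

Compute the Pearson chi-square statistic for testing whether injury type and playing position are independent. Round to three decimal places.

9.892

Row totals: 389, 85, 577. Column totals: 278, 372, 401. Grand total N = 1051.
Expected counts (row total × column total / N):
  Knee, Forward: 389×278/1051 = 102.8944
  Knee, Midfield: 389×372/1051 = 137.6860
  Knee, Defender: 389×401/1051 = 148.4196
  Ankle, Forward: 85×278/1051 = 22.4833
  Ankle, Midfield: 85×372/1051 = 30.0856
  Ankle, Defender: 85×401/1051 = 32.4310
  Other, Forward: 577×278/1051 = 152.6223
  Other, Midfield: 577×372/1051 = 204.2284
  Other, Defender: 577×401/1051 = 220.1494
Contributions (O − E)²/E:
  (110 − 102.8944)²/102.8944 = 0.4907
  (117 − 137.6860)²/137.6860 = 3.1079
  (162 − 148.4196)²/148.4196 = 1.2426
  (26 − 22.4833)²/22.4833 = 0.5501
  (34 − 30.0856)²/30.0856 = 0.5093
  (25 − 32.4310)²/32.4310 = 1.7027
  (142 − 152.6223)²/152.6223 = 0.7393
  (221 − 204.2284)²/204.2284 = 1.3773
  (214 − 220.1494)²/220.1494 = 0.1718
χ² = 0.4907 + 3.1079 + 1.2426 + 0.5501 + 0.5093 + 1.7027 + 0.7393 + 1.3773 + 0.1718 = 9.892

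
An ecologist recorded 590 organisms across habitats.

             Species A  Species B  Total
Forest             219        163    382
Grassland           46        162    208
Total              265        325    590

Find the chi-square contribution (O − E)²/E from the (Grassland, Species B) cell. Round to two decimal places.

19.63

Row total (Grassland) = 208; column total (Species B) = 325; N = 590.
Expected count E = 208 × 325 / 590 = 114.576.
Contribution = (O − E)²/E = (162 − 114.576)² / 114.576 = 19.63.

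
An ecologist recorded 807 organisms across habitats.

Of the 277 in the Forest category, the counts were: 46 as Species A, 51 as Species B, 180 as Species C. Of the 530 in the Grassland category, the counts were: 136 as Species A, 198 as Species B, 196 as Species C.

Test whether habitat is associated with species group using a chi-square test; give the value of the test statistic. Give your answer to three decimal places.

Row totals: 277, 530. Column totals: 182, 249, 376. Grand total N = 807.
Expected counts (row total × column total / N):
  Forest, Species A: 277×182/807 = 62.47088
  Forest, Species B: 277×249/807 = 85.46840
  Forest, Species C: 277×376/807 = 129.06072
  Grassland, Species A: 530×182/807 = 119.52912
  Grassland, Species B: 530×249/807 = 163.53160
  Grassland, Species C: 530×376/807 = 246.93928
Contributions (O − E)²/E:
  (46 − 62.47088)²/62.47088 = 4.3427
  (51 − 85.46840)²/85.46840 = 13.9007
  (180 − 129.06072)²/129.06072 = 20.1053
  (136 − 119.52912)²/119.52912 = 2.2697
  (198 − 163.53160)²/163.53160 = 7.2651
  (196 − 246.93928)²/246.93928 = 10.5079
χ² = 4.3427 + 13.9007 + 20.1053 + 2.2697 + 7.2651 + 10.5079 = 58.391

58.391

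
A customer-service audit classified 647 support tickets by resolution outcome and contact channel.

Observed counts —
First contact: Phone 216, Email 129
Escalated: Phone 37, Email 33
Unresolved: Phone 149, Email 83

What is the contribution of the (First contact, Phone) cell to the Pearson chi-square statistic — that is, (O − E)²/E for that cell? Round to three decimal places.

0.013

Row total (First contact) = 345; column total (Phone) = 402; N = 647.
Expected count E = 345 × 402 / 647 = 214.35858.
Contribution = (O − E)²/E = (216 − 214.35858)² / 214.35858 = 0.013.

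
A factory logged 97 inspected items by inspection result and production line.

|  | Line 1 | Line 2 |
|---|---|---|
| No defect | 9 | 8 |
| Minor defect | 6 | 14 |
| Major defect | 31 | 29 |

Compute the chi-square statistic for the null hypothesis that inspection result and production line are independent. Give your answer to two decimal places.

3.08

Row totals: 17, 20, 60. Column totals: 46, 51. Grand total N = 97.
Expected counts (row total × column total / N):
  No defect, Line 1: 17×46/97 = 8.0619
  No defect, Line 2: 17×51/97 = 8.9381
  Minor defect, Line 1: 20×46/97 = 9.4845
  Minor defect, Line 2: 20×51/97 = 10.5155
  Major defect, Line 1: 60×46/97 = 28.4536
  Major defect, Line 2: 60×51/97 = 31.5464
Contributions (O − E)²/E:
  (9 − 8.0619)²/8.0619 = 0.1092
  (8 − 8.9381)²/8.9381 = 0.0985
  (6 − 9.4845)²/9.4845 = 1.2802
  (14 − 10.5155)²/10.5155 = 1.1547
  (31 − 28.4536)²/28.4536 = 0.2279
  (29 − 31.5464)²/31.5464 = 0.2055
χ² = 0.1092 + 0.0985 + 1.2802 + 1.1547 + 0.2279 + 0.2055 = 3.08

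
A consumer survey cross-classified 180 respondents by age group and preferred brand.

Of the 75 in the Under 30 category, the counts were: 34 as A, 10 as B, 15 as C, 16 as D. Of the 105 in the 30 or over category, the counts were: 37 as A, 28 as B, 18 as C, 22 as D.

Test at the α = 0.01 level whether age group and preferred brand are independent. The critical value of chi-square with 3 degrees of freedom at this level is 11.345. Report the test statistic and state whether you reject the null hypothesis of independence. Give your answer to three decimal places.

5.012; fail to reject H₀

Row totals: 75, 105. Column totals: 71, 38, 33, 38. Grand total N = 180.
Expected counts (row total × column total / N):
  Under 30, A: 75×71/180 = 29.5833
  Under 30, B: 75×38/180 = 15.8333
  Under 30, C: 75×33/180 = 13.7500
  Under 30, D: 75×38/180 = 15.8333
  30 or over, A: 105×71/180 = 41.4167
  30 or over, B: 105×38/180 = 22.1667
  30 or over, C: 105×33/180 = 19.2500
  30 or over, D: 105×38/180 = 22.1667
Contributions (O − E)²/E:
  (34 − 29.5833)²/29.5833 = 0.6594
  (10 − 15.8333)²/15.8333 = 2.1491
  (15 − 13.7500)²/13.7500 = 0.1136
  (16 − 15.8333)²/15.8333 = 0.0018
  (37 − 41.4167)²/41.4167 = 0.4710
  (28 − 22.1667)²/22.1667 = 1.5351
  (18 − 19.2500)²/19.2500 = 0.0812
  (22 − 22.1667)²/22.1667 = 0.0013
χ² = 0.6594 + 2.1491 + 0.1136 + 0.0018 + 0.4710 + 1.5351 + 0.0812 + 0.0013 = 5.012
df = (2−1)(4−1) = 3. Since 5.012 < 11.345, fail to reject the null hypothesis of independence at α = 0.01.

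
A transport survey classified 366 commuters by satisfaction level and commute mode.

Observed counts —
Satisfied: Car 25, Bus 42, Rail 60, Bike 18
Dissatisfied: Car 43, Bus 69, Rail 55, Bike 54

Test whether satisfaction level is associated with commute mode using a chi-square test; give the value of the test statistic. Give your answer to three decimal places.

14.389

Row totals: 145, 221. Column totals: 68, 111, 115, 72. Grand total N = 366.
Expected counts (row total × column total / N):
  Satisfied, Car: 145×68/366 = 26.9399
  Satisfied, Bus: 145×111/366 = 43.9754
  Satisfied, Rail: 145×115/366 = 45.5601
  Satisfied, Bike: 145×72/366 = 28.5246
  Dissatisfied, Car: 221×68/366 = 41.0601
  Dissatisfied, Bus: 221×111/366 = 67.0246
  Dissatisfied, Rail: 221×115/366 = 69.4399
  Dissatisfied, Bike: 221×72/366 = 43.4754
Contributions (O − E)²/E:
  (25 − 26.9399)²/26.9399 = 0.1397
  (42 − 43.9754)²/43.9754 = 0.0887
  (60 − 45.5601)²/45.5601 = 4.5766
  (18 − 28.5246)²/28.5246 = 3.8832
  (43 − 41.0601)²/41.0601 = 0.0917
  (69 − 67.0246)²/67.0246 = 0.0582
  (55 − 69.4399)²/69.4399 = 3.0028
  (54 − 43.4754)²/43.4754 = 2.5478
χ² = 0.1397 + 0.0887 + 4.5766 + 3.8832 + 0.0917 + 0.0582 + 3.0028 + 2.5478 = 14.389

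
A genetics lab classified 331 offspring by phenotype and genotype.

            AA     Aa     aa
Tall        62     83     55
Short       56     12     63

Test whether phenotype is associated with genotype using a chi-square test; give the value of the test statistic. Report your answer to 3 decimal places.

Row totals: 200, 131. Column totals: 118, 95, 118. Grand total N = 331.
Expected counts (row total × column total / N):
  Tall, AA: 200×118/331 = 71.2991
  Tall, Aa: 200×95/331 = 57.4018
  Tall, aa: 200×118/331 = 71.2991
  Short, AA: 131×118/331 = 46.7009
  Short, Aa: 131×95/331 = 37.5982
  Short, aa: 131×118/331 = 46.7009
Contributions (O − E)²/E:
  (62 − 71.2991)²/71.2991 = 1.2128
  (83 − 57.4018)²/57.4018 = 11.4155
  (55 − 71.2991)²/71.2991 = 3.7260
  (56 − 46.7009)²/46.7009 = 1.8516
  (12 − 37.5982)²/37.5982 = 17.4282
  (63 − 46.7009)²/46.7009 = 5.6886
χ² = 1.2128 + 11.4155 + 3.7260 + 1.8516 + 17.4282 + 5.6886 = 41.323

41.323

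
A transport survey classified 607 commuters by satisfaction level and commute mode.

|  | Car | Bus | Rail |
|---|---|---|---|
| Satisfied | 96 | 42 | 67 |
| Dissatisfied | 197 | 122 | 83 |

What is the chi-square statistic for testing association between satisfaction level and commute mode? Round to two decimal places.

12.98

Row totals: 205, 402. Column totals: 293, 164, 150. Grand total N = 607.
Expected counts (row total × column total / N):
  Satisfied, Car: 205×293/607 = 98.954
  Satisfied, Bus: 205×164/607 = 55.387
  Satisfied, Rail: 205×150/607 = 50.659
  Dissatisfied, Car: 402×293/607 = 194.046
  Dissatisfied, Bus: 402×164/607 = 108.613
  Dissatisfied, Rail: 402×150/607 = 99.341
Contributions (O − E)²/E:
  (96 − 98.954)²/98.954 = 0.0882
  (42 − 55.387)²/55.387 = 3.2356
  (67 − 50.659)²/50.659 = 5.2711
  (197 − 194.046)²/194.046 = 0.0450
  (122 − 108.613)²/108.613 = 1.6500
  (83 − 99.341)²/99.341 = 2.6880
χ² = 0.0882 + 3.2356 + 5.2711 + 0.0450 + 1.6500 + 2.6880 = 12.98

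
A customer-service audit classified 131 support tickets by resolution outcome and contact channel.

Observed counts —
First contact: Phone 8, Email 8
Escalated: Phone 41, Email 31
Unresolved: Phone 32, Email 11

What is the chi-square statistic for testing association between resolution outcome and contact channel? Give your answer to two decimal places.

Row totals: 16, 72, 43. Column totals: 81, 50. Grand total N = 131.
Expected counts (row total × column total / N):
  First contact, Phone: 16×81/131 = 9.893
  First contact, Email: 16×50/131 = 6.107
  Escalated, Phone: 72×81/131 = 44.519
  Escalated, Email: 72×50/131 = 27.481
  Unresolved, Phone: 43×81/131 = 26.588
  Unresolved, Email: 43×50/131 = 16.412
Contributions (O − E)²/E:
  (8 − 9.893)²/9.893 = 0.3622
  (8 − 6.107)²/6.107 = 0.5868
  (41 − 44.519)²/44.519 = 0.2782
  (31 − 27.481)²/27.481 = 0.4506
  (32 − 26.588)²/26.588 = 1.1016
  (11 − 16.412)²/16.412 = 1.7847
χ² = 0.3622 + 0.5868 + 0.2782 + 0.4506 + 1.1016 + 1.7847 = 4.56

4.56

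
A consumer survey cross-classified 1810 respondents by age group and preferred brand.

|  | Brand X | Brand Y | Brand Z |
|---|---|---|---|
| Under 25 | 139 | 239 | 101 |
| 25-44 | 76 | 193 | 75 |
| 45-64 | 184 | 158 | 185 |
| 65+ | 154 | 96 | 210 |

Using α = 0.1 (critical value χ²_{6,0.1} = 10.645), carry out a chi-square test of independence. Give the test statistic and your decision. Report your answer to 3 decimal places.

Row totals: 479, 344, 527, 460. Column totals: 553, 686, 571. Grand total N = 1810.
Expected counts (row total × column total / N):
  Under 25, Brand X: 479×553/1810 = 146.3464
  Under 25, Brand Y: 479×686/1810 = 181.5436
  Under 25, Brand Z: 479×571/1810 = 151.1099
  25-44, Brand X: 344×553/1810 = 105.1006
  25-44, Brand Y: 344×686/1810 = 130.3779
  25-44, Brand Z: 344×571/1810 = 108.5215
  45-64, Brand X: 527×553/1810 = 161.0116
  45-64, Brand Y: 527×686/1810 = 199.7359
  45-64, Brand Z: 527×571/1810 = 166.2525
  65+, Brand X: 460×553/1810 = 140.5414
  65+, Brand Y: 460×686/1810 = 174.3425
  65+, Brand Z: 460×571/1810 = 145.1160
Contributions (O − E)²/E:
  (139 − 146.3464)²/146.3464 = 0.3688
  (239 − 181.5436)²/181.5436 = 18.1843
  (101 − 151.1099)²/151.1099 = 16.6171
  (76 − 105.1006)²/105.1006 = 8.0575
  (193 − 130.3779)²/130.3779 = 30.0782
  (75 − 108.5215)²/108.5215 = 10.3545
  (184 − 161.0116)²/161.0116 = 3.2822
  (158 − 199.7359)²/199.7359 = 8.7209
  (185 − 166.2525)²/166.2525 = 2.1141
  (154 − 140.5414)²/140.5414 = 1.2888
  (96 − 174.3425)²/174.3425 = 35.2040
  (210 − 145.1160)²/145.1160 = 29.0108
χ² = 0.3688 + 18.1843 + 16.6171 + 8.0575 + 30.0782 + 10.3545 + 3.2822 + 8.7209 + 2.1141 + 1.2888 + 35.2040 + 29.0108 = 163.281
df = (4−1)(3−1) = 6. Since 163.281 > 10.645, reject the null hypothesis of independence at α = 0.1.

163.281; reject H₀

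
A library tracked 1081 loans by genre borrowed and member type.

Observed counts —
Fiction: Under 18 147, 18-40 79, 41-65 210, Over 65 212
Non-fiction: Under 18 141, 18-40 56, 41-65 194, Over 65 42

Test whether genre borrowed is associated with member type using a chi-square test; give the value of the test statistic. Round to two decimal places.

Row totals: 648, 433. Column totals: 288, 135, 404, 254. Grand total N = 1081.
Expected counts (row total × column total / N):
  Fiction, Under 18: 648×288/1081 = 172.640
  Fiction, 18-40: 648×135/1081 = 80.925
  Fiction, 41-65: 648×404/1081 = 242.176
  Fiction, Over 65: 648×254/1081 = 152.259
  Non-fiction, Under 18: 433×288/1081 = 115.360
  Non-fiction, 18-40: 433×135/1081 = 54.075
  Non-fiction, 41-65: 433×404/1081 = 161.824
  Non-fiction, Over 65: 433×254/1081 = 101.741
Contributions (O − E)²/E:
  (147 − 172.640)²/172.640 = 3.8080
  (79 − 80.925)²/80.925 = 0.0458
  (210 − 242.176)²/242.176 = 4.2750
  (212 − 152.259)²/152.259 = 23.4402
  (141 − 115.360)²/115.360 = 5.6988
  (56 − 54.075)²/54.075 = 0.0685
  (194 − 161.824)²/161.824 = 6.3977
  (42 − 101.741)²/101.741 = 35.0791
χ² = 3.8080 + 0.0458 + 4.2750 + 23.4402 + 5.6988 + 0.0685 + 6.3977 + 35.0791 = 78.81

78.81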